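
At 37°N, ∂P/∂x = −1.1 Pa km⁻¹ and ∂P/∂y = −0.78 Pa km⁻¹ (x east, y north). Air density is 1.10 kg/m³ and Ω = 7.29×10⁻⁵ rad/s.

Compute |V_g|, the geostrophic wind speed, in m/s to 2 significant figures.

Coriolis parameter at 37°N:
f = 2Ω sin φ = 2 × 7.29×10⁻⁵ × sin 37° = 8.77×10⁻⁵ s⁻¹
Component geostrophic relations (x east, y north):
u_g = −(1/(fρ)) ∂P/∂y,  v_g = (1/(fρ)) ∂P/∂x
u_g = −(−0.78×10⁻³)/(8.77×10⁻⁵ × 1.10) = 8.08 m/s;  v_g = (−1.1×10⁻³)/(8.77×10⁻⁵ × 1.10) = −11.4 m/s
|V_g| = √(u_g² + v_g²) = 14.0 m/s

14 m/s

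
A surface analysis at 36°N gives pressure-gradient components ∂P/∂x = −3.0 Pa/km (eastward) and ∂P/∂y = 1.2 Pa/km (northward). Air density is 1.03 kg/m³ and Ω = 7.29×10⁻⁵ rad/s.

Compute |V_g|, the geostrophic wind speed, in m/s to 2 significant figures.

Coriolis parameter at 36°N:
f = 2Ω sin φ = 2 × 7.29×10⁻⁵ × sin 36° = 8.57×10⁻⁵ s⁻¹
Component geostrophic relations (x east, y north):
u_g = −(1/(fρ)) ∂P/∂y,  v_g = (1/(fρ)) ∂P/∂x
u_g = −(1.2×10⁻³)/(8.57×10⁻⁵ × 1.03) = −13.6 m/s;  v_g = (−3.0×10⁻³)/(8.57×10⁻⁵ × 1.03) = −34.0 m/s
|V_g| = √(u_g² + v_g²) = 36.6 m/s

37 m/s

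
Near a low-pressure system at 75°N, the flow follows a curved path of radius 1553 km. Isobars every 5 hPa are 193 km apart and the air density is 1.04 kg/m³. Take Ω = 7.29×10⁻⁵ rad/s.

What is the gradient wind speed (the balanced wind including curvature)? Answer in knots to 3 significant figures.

32.0 knots

Coriolis parameter at 75°N:
f = 2Ω sin φ = 2 × 7.29×10⁻⁵ × sin 75° = 1.41×10⁻⁴ s⁻¹
Pressure gradient: |∂P/∂n| = 500 Pa / 193000 m = 2.59×10⁻³ Pa/m
Geostrophic speed: V_g = |∂P/∂n|/(fρ) = 2.59×10⁻³/(1.41×10⁻⁴ × 1.04) = 17.7 m/s
Around a low, centrifugal force acts outward with Coriolis, so pressure-gradient force balances both:
(1/ρ)|∂P/∂n| = fV + V²/R  →  V² + fR·V − fR·V_g = 0
With fR = 1.41×10⁻⁴ × 1553×10³ m = 219 m/s:
V = [−fR + √((fR)² + 4 fR V_g)]/2 = [−219 + √(219² + 4×219×17.7)]/2 = 16.5 m/s
Subgeostrophic (V < V_g = 17.7 m/s), as expected around a low.
Converting: 16.5 m/s × 1.944 = 32.0 knots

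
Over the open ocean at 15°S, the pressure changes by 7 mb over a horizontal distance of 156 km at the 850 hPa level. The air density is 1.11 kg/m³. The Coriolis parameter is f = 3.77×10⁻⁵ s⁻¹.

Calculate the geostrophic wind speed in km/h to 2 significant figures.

Pressure gradient: |∂P/∂n| = 700 Pa / 156000 m = 4.49×10⁻³ Pa/m
Geostrophic balance (pressure-gradient force = Coriolis force):
V_g = (1/(fρ)) |∂P/∂n| = 4.49×10⁻³ / (3.77×10⁻⁵ × 1.11) = 107 m/s
Converting: 107 m/s × 3.6 = 390 km/h

390 km/h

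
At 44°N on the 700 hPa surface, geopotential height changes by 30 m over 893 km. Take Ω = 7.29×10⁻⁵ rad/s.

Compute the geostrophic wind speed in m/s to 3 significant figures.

3.25 m/s

Coriolis parameter at 44°N:
f = 2Ω sin φ = 2 × 7.29×10⁻⁵ × sin 44° = 1.01×10⁻⁴ s⁻¹
Height gradient: |∂Z/∂n| = 30 m / 893000 m = 3.36×10⁻⁵
On a pressure surface, geostrophic balance gives V_g = (g/f)|∂Z/∂n|:
V_g = 9.81 × 3.36×10⁻⁵ / 1.01×10⁻⁴ = 3.25 m/s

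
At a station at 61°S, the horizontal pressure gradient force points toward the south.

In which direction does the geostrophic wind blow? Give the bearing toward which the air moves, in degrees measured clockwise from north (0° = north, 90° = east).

The pressure-gradient force points toward the south (bearing 180°).
Geostrophic balance: in the Southern Hemisphere the Coriolis force deflects motion to the left, so the geostrophic wind blows 90° to the left of the pressure-gradient force (low pressure on the right).
Rotating 180° by 90° counterclockwise gives 090° — the wind blows toward the east.

090°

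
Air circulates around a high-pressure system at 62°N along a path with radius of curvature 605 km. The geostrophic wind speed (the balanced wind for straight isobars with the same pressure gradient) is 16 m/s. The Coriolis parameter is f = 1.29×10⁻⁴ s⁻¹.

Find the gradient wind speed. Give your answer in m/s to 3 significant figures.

22.5 m/s

Around a high, pressure-gradient force acts outward with centrifugal, so Coriolis balances both:
fV = (1/ρ)|∂P/∂n| + V²/R  →  V² − fR·V + fR·V_g = 0
With fR = 1.29×10⁻⁴ × 605×10³ m = 78.0 m/s:
V = [fR − √((fR)² − 4 fR V_g)]/2 = [78.0 − √(78.0² − 4×78.0×16)]/2 = 22.5 m/s
Supergeostrophic (V > V_g = 16 m/s), as expected around a high.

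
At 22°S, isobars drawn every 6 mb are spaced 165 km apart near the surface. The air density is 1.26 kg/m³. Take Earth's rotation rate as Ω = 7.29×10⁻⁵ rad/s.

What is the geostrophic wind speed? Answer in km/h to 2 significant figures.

190 km/h

Coriolis parameter at 22°S:
f = 2Ω sin φ = 2 × 7.29×10⁻⁵ × sin 22° = 5.46×10⁻⁵ s⁻¹
Pressure gradient: |∂P/∂n| = 600 Pa / 165000 m = 3.64×10⁻³ Pa/m
Geostrophic balance (pressure-gradient force = Coriolis force):
V_g = (1/(fρ)) |∂P/∂n| = 3.64×10⁻³ / (5.46×10⁻⁵ × 1.26) = 52.8 m/s
Converting: 52.8 m/s × 3.6 = 190 km/h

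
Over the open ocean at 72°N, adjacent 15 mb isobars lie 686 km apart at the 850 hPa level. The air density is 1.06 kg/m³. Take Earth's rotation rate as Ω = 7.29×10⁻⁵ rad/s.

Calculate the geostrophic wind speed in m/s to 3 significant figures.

Coriolis parameter at 72°N:
f = 2Ω sin φ = 2 × 7.29×10⁻⁵ × sin 72° = 1.39×10⁻⁴ s⁻¹
Pressure gradient: |∂P/∂n| = 1500 Pa / 686000 m = 2.19×10⁻³ Pa/m
Geostrophic balance (pressure-gradient force = Coriolis force):
V_g = (1/(fρ)) |∂P/∂n| = 2.19×10⁻³ / (1.39×10⁻⁴ × 1.06) = 14.9 m/s

14.9 m/s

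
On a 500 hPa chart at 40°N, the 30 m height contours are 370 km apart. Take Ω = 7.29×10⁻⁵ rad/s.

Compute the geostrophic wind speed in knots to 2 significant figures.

Coriolis parameter at 40°N:
f = 2Ω sin φ = 2 × 7.29×10⁻⁵ × sin 40° = 9.37×10⁻⁵ s⁻¹
Height gradient: |∂Z/∂n| = 30 m / 370000 m = 8.11×10⁻⁵
On a pressure surface, geostrophic balance gives V_g = (g/f)|∂Z/∂n|:
V_g = 9.81 × 8.11×10⁻⁵ / 9.37×10⁻⁵ = 8.49 m/s
Converting: 8.49 m/s × 1.944 = 16 knots

16 knots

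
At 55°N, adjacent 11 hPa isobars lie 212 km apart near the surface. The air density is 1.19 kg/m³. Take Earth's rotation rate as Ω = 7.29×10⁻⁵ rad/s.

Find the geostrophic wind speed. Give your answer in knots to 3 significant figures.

Coriolis parameter at 55°N:
f = 2Ω sin φ = 2 × 7.29×10⁻⁵ × sin 55° = 1.19×10⁻⁴ s⁻¹
Pressure gradient: |∂P/∂n| = 1100 Pa / 212000 m = 5.19×10⁻³ Pa/m
Geostrophic balance (pressure-gradient force = Coriolis force):
V_g = (1/(fρ)) |∂P/∂n| = 5.19×10⁻³ / (1.19×10⁻⁴ × 1.19) = 36.5 m/s
Converting: 36.5 m/s × 1.944 = 71.0 knots

71.0 knots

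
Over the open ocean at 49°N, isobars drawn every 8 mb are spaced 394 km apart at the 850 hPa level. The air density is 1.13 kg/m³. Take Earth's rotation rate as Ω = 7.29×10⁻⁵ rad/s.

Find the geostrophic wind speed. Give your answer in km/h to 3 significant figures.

58.8 km/h

Coriolis parameter at 49°N:
f = 2Ω sin φ = 2 × 7.29×10⁻⁵ × sin 49° = 1.10×10⁻⁴ s⁻¹
Pressure gradient: |∂P/∂n| = 800 Pa / 394000 m = 2.03×10⁻³ Pa/m
Geostrophic balance (pressure-gradient force = Coriolis force):
V_g = (1/(fρ)) |∂P/∂n| = 2.03×10⁻³ / (1.10×10⁻⁴ × 1.13) = 16.3 m/s
Converting: 16.3 m/s × 3.6 = 58.8 km/h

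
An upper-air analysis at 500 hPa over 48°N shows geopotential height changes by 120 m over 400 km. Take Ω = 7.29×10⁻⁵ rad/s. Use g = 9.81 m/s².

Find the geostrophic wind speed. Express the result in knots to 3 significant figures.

52.8 knots

Coriolis parameter at 48°N:
f = 2Ω sin φ = 2 × 7.29×10⁻⁵ × sin 48° = 1.08×10⁻⁴ s⁻¹
Height gradient: |∂Z/∂n| = 120 m / 400000 m = 3.00×10⁻⁴
On a pressure surface, geostrophic balance gives V_g = (g/f)|∂Z/∂n|:
V_g = 9.81 × 3.00×10⁻⁴ / 1.08×10⁻⁴ = 27.2 m/s
Converting: 27.2 m/s × 1.944 = 52.8 knots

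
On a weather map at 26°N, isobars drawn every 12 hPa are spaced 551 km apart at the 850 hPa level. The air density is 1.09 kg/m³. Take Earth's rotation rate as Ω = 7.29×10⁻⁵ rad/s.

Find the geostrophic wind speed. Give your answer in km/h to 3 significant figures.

113 km/h

Coriolis parameter at 26°N:
f = 2Ω sin φ = 2 × 7.29×10⁻⁵ × sin 26° = 6.39×10⁻⁵ s⁻¹
Pressure gradient: |∂P/∂n| = 1200 Pa / 551000 m = 2.18×10⁻³ Pa/m
Geostrophic balance (pressure-gradient force = Coriolis force):
V_g = (1/(fρ)) |∂P/∂n| = 2.18×10⁻³ / (6.39×10⁻⁵ × 1.09) = 31.3 m/s
Converting: 31.3 m/s × 3.6 = 113 km/h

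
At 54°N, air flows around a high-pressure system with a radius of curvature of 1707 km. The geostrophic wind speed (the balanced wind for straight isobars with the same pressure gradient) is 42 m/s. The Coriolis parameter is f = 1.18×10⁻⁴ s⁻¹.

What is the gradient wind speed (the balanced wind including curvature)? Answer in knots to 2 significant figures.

120 knots

Around a high, pressure-gradient force acts outward with centrifugal, so Coriolis balances both:
fV = (1/ρ)|∂P/∂n| + V²/R  →  V² − fR·V + fR·V_g = 0
With fR = 1.18×10⁻⁴ × 1707×10³ m = 201 m/s:
V = [fR − √((fR)² − 4 fR V_g)]/2 = [201 − √(201² − 4×201×42)]/2 = 59.7 m/s
Supergeostrophic (V > V_g = 42 m/s), as expected around a high.
Converting: 59.7 m/s × 1.944 = 120 knots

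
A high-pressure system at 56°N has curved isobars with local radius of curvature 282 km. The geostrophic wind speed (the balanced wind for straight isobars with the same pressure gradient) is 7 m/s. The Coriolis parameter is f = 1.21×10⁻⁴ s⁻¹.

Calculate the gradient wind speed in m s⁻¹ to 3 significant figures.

Around a high, pressure-gradient force acts outward with centrifugal, so Coriolis balances both:
fV = (1/ρ)|∂P/∂n| + V²/R  →  V² − fR·V + fR·V_g = 0
With fR = 1.21×10⁻⁴ × 282×10³ m = 34.1 m/s:
V = [fR − √((fR)² − 4 fR V_g)]/2 = [34.1 − √(34.1² − 4×34.1×7)]/2 = 9.83 m/s
Supergeostrophic (V > V_g = 7 m/s), as expected around a high.

9.83 m s⁻¹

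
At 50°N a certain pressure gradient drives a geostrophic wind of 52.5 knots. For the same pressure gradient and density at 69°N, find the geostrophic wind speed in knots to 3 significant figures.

43.1 knots

With the same pressure gradient and density, V_g ∝ 1/f ∝ 1/sin φ.
V₂ = V₁ · sin φ₁ / sin φ₂ = 52.5 × sin 50° / sin 69°
V₂ = 52.5 × 0.7660/0.9336 = 43.1 knots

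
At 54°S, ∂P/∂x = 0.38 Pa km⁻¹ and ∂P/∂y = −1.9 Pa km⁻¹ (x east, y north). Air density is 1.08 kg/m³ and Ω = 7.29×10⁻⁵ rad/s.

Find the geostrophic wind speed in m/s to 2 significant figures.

15 m/s

Coriolis parameter at 54°S:
f = 2Ω sin φ = 2 × 7.29×10⁻⁵ × sin 54° = 1.18×10⁻⁴ s⁻¹
In the Southern Hemisphere f is negative: f = −1.18×10⁻⁴ s⁻¹.
Component geostrophic relations (x east, y north):
u_g = −(1/(fρ)) ∂P/∂y,  v_g = (1/(fρ)) ∂P/∂x
u_g = −(−1.9×10⁻³)/(−1.18×10⁻⁴ × 1.08) = −14.9 m/s;  v_g = (0.38×10⁻³)/(−1.18×10⁻⁴ × 1.08) = −2.98 m/s
|V_g| = √(u_g² + v_g²) = 15.2 m/s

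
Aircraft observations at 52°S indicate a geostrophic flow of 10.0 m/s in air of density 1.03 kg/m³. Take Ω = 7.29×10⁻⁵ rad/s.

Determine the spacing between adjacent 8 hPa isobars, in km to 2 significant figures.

Coriolis parameter at 52°S:
f = 2Ω sin φ = 2 × 7.29×10⁻⁵ × sin 52° = 1.15×10⁻⁴ s⁻¹
Geostrophic balance rearranged: |∂P/∂n| = f ρ V_g
|∂P/∂n| = 1.15×10⁻⁴ × 1.03 × 10.0 = 1.18×10⁻³ Pa/m
Isobar spacing: Δn = ΔP/|∂P/∂n| = 800 Pa / 1.18×10⁻³ Pa/m = 676026 m ≈ 680 km

680 km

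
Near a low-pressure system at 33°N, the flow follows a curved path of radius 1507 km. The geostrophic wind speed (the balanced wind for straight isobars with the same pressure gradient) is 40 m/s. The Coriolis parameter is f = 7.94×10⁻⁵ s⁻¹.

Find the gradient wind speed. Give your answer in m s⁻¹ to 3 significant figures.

31.6 m s⁻¹

Around a low, centrifugal force acts outward with Coriolis, so pressure-gradient force balances both:
(1/ρ)|∂P/∂n| = fV + V²/R  →  V² + fR·V − fR·V_g = 0
With fR = 7.94×10⁻⁵ × 1507×10³ m = 120 m/s:
V = [−fR + √((fR)² + 4 fR V_g)]/2 = [−120 + √(120² + 4×120×40)]/2 = 31.6 m/s
Subgeostrophic (V < V_g = 40 m/s), as expected around a low.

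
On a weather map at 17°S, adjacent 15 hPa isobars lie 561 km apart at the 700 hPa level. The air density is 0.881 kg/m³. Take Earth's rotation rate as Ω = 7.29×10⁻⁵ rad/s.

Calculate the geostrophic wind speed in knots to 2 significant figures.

140 knots

Coriolis parameter at 17°S:
f = 2Ω sin φ = 2 × 7.29×10⁻⁵ × sin 17° = 4.26×10⁻⁵ s⁻¹
Pressure gradient: |∂P/∂n| = 1500 Pa / 561000 m = 2.67×10⁻³ Pa/m
Geostrophic balance (pressure-gradient force = Coriolis force):
V_g = (1/(fρ)) |∂P/∂n| = 2.67×10⁻³ / (4.26×10⁻⁵ × 0.881) = 71.2 m/s
Converting: 71.2 m/s × 1.944 = 140 knots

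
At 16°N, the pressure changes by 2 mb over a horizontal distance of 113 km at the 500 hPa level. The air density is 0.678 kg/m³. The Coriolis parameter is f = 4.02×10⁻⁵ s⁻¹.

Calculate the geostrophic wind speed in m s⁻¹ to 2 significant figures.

65 m s⁻¹

Pressure gradient: |∂P/∂n| = 200 Pa / 113000 m = 1.77×10⁻³ Pa/m
Geostrophic balance (pressure-gradient force = Coriolis force):
V_g = (1/(fρ)) |∂P/∂n| = 1.77×10⁻³ / (4.02×10⁻⁵ × 0.678) = 64.9 m/s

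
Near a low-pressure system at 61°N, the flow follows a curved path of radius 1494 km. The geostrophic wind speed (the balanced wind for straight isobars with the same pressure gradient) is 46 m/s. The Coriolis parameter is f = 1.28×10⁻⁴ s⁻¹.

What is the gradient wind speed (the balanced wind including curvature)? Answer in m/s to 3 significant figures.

38.3 m/s

Around a low, centrifugal force acts outward with Coriolis, so pressure-gradient force balances both:
(1/ρ)|∂P/∂n| = fV + V²/R  →  V² + fR·V − fR·V_g = 0
With fR = 1.28×10⁻⁴ × 1494×10³ m = 191 m/s:
V = [−fR + √((fR)² + 4 fR V_g)]/2 = [−191 + √(191² + 4×191×46)]/2 = 38.3 m/s
Subgeostrophic (V < V_g = 46 m/s), as expected around a low.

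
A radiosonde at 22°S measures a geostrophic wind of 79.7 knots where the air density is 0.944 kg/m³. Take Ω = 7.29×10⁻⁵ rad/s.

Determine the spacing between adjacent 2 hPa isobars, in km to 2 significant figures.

95 km

Coriolis parameter at 22°S:
f = 2Ω sin φ = 2 × 7.29×10⁻⁵ × sin 22° = 5.46×10⁻⁵ s⁻¹
Wind speed in SI: 79.7 knots = 41.0 m/s
Geostrophic balance rearranged: |∂P/∂n| = f ρ V_g
|∂P/∂n| = 5.46×10⁻⁵ × 0.944 × 41.0 = 2.11×10⁻³ Pa/m
Isobar spacing: Δn = ΔP/|∂P/∂n| = 200 Pa / 2.11×10⁻³ Pa/m = 94608 m ≈ 95 km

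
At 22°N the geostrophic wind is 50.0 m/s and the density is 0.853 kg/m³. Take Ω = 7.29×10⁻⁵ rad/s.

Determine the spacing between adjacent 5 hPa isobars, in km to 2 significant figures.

Coriolis parameter at 22°N:
f = 2Ω sin φ = 2 × 7.29×10⁻⁵ × sin 22° = 5.46×10⁻⁵ s⁻¹
Geostrophic balance rearranged: |∂P/∂n| = f ρ V_g
|∂P/∂n| = 5.46×10⁻⁵ × 0.853 × 50.0 = 2.33×10⁻³ Pa/m
Isobar spacing: Δn = ΔP/|∂P/∂n| = 500 Pa / 2.33×10⁻³ Pa/m = 214644 m ≈ 210 km

210 km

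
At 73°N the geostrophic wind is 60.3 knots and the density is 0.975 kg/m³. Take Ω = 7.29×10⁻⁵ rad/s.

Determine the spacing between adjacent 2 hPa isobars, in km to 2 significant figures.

Coriolis parameter at 73°N:
f = 2Ω sin φ = 2 × 7.29×10⁻⁵ × sin 73° = 1.39×10⁻⁴ s⁻¹
Wind speed in SI: 60.3 knots = 31.0 m/s
Geostrophic balance rearranged: |∂P/∂n| = f ρ V_g
|∂P/∂n| = 1.39×10⁻⁴ × 0.975 × 31.0 = 4.22×10⁻³ Pa/m
Isobar spacing: Δn = ΔP/|∂P/∂n| = 200 Pa / 4.22×10⁻³ Pa/m = 47426 m ≈ 47 km

47 km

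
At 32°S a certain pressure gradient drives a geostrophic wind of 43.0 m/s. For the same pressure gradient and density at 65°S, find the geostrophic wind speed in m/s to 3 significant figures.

25.1 m/s

With the same pressure gradient and density, V_g ∝ 1/f ∝ 1/sin φ.
V₂ = V₁ · sin φ₁ / sin φ₂ = 43.0 × sin 32° / sin 65°
V₂ = 43.0 × 0.5299/0.9063 = 25.1 m/s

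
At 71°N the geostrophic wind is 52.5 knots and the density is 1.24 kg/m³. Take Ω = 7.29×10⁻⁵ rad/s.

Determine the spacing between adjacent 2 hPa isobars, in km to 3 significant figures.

43.3 km

Coriolis parameter at 71°N:
f = 2Ω sin φ = 2 × 7.29×10⁻⁵ × sin 71° = 1.38×10⁻⁴ s⁻¹
Wind speed in SI: 52.5 knots = 27.0 m/s
Geostrophic balance rearranged: |∂P/∂n| = f ρ V_g
|∂P/∂n| = 1.38×10⁻⁴ × 1.24 × 27.0 = 4.62×10⁻³ Pa/m
Isobar spacing: Δn = ΔP/|∂P/∂n| = 200 Pa / 4.62×10⁻³ Pa/m = 43319 m ≈ 43.3 km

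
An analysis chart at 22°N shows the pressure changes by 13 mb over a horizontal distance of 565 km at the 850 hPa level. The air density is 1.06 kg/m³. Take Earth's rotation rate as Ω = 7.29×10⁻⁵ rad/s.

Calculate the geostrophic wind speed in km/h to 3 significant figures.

143 km/h

Coriolis parameter at 22°N:
f = 2Ω sin φ = 2 × 7.29×10⁻⁵ × sin 22° = 5.46×10⁻⁵ s⁻¹
Pressure gradient: |∂P/∂n| = 1300 Pa / 565000 m = 2.30×10⁻³ Pa/m
Geostrophic balance (pressure-gradient force = Coriolis force):
V_g = (1/(fρ)) |∂P/∂n| = 2.30×10⁻³ / (5.46×10⁻⁵ × 1.06) = 39.7 m/s
Converting: 39.7 m/s × 3.6 = 143 km/h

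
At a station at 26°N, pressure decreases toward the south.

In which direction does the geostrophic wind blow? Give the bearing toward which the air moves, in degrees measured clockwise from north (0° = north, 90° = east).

270°

The pressure-gradient force points toward the south (bearing 180°).
Geostrophic balance: in the Northern Hemisphere the Coriolis force deflects motion to the right, so the geostrophic wind blows 90° to the right of the pressure-gradient force (low pressure on the left).
Rotating 180° by 90° clockwise gives 270° — the wind blows toward the west.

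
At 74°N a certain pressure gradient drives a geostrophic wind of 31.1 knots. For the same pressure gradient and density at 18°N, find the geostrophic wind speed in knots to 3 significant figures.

96.7 knots

With the same pressure gradient and density, V_g ∝ 1/f ∝ 1/sin φ.
V₂ = V₁ · sin φ₁ / sin φ₂ = 31.1 × sin 74° / sin 18°
V₂ = 31.1 × 0.9613/0.3090 = 96.7 knots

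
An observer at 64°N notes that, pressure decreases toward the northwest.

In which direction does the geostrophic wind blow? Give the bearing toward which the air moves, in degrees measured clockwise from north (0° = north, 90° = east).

045°

The pressure-gradient force points toward the northwest (bearing 315°).
Geostrophic balance: in the Northern Hemisphere the Coriolis force deflects motion to the right, so the geostrophic wind blows 90° to the right of the pressure-gradient force (low pressure on the left).
Rotating 315° by 90° clockwise gives 045° — the wind blows toward the northeast.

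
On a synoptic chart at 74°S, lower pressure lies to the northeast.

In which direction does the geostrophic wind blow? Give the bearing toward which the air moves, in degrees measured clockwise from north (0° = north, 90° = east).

315°

The pressure-gradient force points toward the northeast (bearing 045°).
Geostrophic balance: in the Southern Hemisphere the Coriolis force deflects motion to the left, so the geostrophic wind blows 90° to the left of the pressure-gradient force (low pressure on the right).
Rotating 045° by 90° counterclockwise gives 315° — the wind blows toward the northwest.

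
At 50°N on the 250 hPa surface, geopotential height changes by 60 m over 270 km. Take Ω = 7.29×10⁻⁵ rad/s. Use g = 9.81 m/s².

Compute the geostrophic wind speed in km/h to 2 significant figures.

Coriolis parameter at 50°N:
f = 2Ω sin φ = 2 × 7.29×10⁻⁵ × sin 50° = 1.12×10⁻⁴ s⁻¹
Height gradient: |∂Z/∂n| = 60 m / 270000 m = 2.22×10⁻⁴
On a pressure surface, geostrophic balance gives V_g = (g/f)|∂Z/∂n|:
V_g = 9.81 × 2.22×10⁻⁴ / 1.12×10⁻⁴ = 19.5 m/s
Converting: 19.5 m/s × 3.6 = 70 km/h

70 km/h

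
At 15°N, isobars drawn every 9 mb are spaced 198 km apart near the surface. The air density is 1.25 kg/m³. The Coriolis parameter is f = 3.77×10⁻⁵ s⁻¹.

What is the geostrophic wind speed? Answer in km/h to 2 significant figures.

Pressure gradient: |∂P/∂n| = 900 Pa / 198000 m = 4.55×10⁻³ Pa/m
Geostrophic balance (pressure-gradient force = Coriolis force):
V_g = (1/(fρ)) |∂P/∂n| = 4.55×10⁻³ / (3.77×10⁻⁵ × 1.25) = 96.5 m/s
Converting: 96.5 m/s × 3.6 = 350 km/h

350 km/h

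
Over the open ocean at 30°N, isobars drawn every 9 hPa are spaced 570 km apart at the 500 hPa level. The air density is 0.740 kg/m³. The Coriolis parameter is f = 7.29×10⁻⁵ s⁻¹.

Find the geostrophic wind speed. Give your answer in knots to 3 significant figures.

56.9 knots

Pressure gradient: |∂P/∂n| = 900 Pa / 570000 m = 1.58×10⁻³ Pa/m
Geostrophic balance (pressure-gradient force = Coriolis force):
V_g = (1/(fρ)) |∂P/∂n| = 1.58×10⁻³ / (7.29×10⁻⁵ × 0.740) = 29.3 m/s
Converting: 29.3 m/s × 1.944 = 56.9 knots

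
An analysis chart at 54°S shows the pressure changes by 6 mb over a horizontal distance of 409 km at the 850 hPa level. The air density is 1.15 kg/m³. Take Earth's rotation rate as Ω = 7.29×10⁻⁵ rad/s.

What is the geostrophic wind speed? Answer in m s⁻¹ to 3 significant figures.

10.8 m s⁻¹

Coriolis parameter at 54°S:
f = 2Ω sin φ = 2 × 7.29×10⁻⁵ × sin 54° = 1.18×10⁻⁴ s⁻¹
Pressure gradient: |∂P/∂n| = 600 Pa / 409000 m = 1.47×10⁻³ Pa/m
Geostrophic balance (pressure-gradient force = Coriolis force):
V_g = (1/(fρ)) |∂P/∂n| = 1.47×10⁻³ / (1.18×10⁻⁴ × 1.15) = 10.8 m/s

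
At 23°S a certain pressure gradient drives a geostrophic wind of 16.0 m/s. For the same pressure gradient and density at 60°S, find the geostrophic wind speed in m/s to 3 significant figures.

With the same pressure gradient and density, V_g ∝ 1/f ∝ 1/sin φ.
V₂ = V₁ · sin φ₁ / sin φ₂ = 16.0 × sin 23° / sin 60°
V₂ = 16.0 × 0.3907/0.8660 = 7.22 m/s

7.22 m/s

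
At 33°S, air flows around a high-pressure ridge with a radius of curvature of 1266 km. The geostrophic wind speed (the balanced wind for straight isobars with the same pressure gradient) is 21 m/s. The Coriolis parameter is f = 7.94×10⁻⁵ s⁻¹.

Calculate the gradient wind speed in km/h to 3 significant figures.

Around a high, pressure-gradient force acts outward with centrifugal, so Coriolis balances both:
fV = (1/ρ)|∂P/∂n| + V²/R  →  V² − fR·V + fR·V_g = 0
With fR = 7.94×10⁻⁵ × 1266×10³ m = 101 m/s:
V = [fR − √((fR)² − 4 fR V_g)]/2 = [101 − √(101² − 4×101×21)]/2 = 29.9 m/s
Supergeostrophic (V > V_g = 21 m/s), as expected around a high.
Converting: 29.9 m/s × 3.6 = 108 km/h

108 km/h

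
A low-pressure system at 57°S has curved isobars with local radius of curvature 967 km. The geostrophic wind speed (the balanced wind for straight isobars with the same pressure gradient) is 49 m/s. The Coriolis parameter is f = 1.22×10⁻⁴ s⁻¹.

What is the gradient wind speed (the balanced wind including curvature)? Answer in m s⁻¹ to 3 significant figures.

Around a low, centrifugal force acts outward with Coriolis, so pressure-gradient force balances both:
(1/ρ)|∂P/∂n| = fV + V²/R  →  V² + fR·V − fR·V_g = 0
With fR = 1.22×10⁻⁴ × 967×10³ m = 118 m/s:
V = [−fR + √((fR)² + 4 fR V_g)]/2 = [−118 + √(118² + 4×118×49)]/2 = 37.2 m/s
Subgeostrophic (V < V_g = 49 m/s), as expected around a low.

37.2 m s⁻¹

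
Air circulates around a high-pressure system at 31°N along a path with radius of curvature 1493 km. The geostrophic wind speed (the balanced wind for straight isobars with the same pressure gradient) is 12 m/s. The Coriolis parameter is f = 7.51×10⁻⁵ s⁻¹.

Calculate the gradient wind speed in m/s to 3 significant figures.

13.7 m/s

Around a high, pressure-gradient force acts outward with centrifugal, so Coriolis balances both:
fV = (1/ρ)|∂P/∂n| + V²/R  →  V² − fR·V + fR·V_g = 0
With fR = 7.51×10⁻⁵ × 1493×10³ m = 112 m/s:
V = [fR − √((fR)² − 4 fR V_g)]/2 = [112 − √(112² − 4×112×12)]/2 = 13.7 m/s
Supergeostrophic (V > V_g = 12 m/s), as expected around a high.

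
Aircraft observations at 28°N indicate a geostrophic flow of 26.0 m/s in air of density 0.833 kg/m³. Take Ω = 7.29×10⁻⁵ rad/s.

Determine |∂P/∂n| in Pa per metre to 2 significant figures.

1.5×10⁻³ Pa/m

Coriolis parameter at 28°N:
f = 2Ω sin φ = 2 × 7.29×10⁻⁵ × sin 28° = 6.84×10⁻⁵ s⁻¹
Geostrophic balance rearranged: |∂P/∂n| = f ρ V_g
|∂P/∂n| = 6.84×10⁻⁵ × 0.833 × 26.0 = 1.48×10⁻³ Pa/m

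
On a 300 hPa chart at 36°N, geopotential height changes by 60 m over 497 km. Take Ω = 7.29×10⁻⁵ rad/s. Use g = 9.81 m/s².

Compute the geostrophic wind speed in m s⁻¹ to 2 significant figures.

14 m s⁻¹

Coriolis parameter at 36°N:
f = 2Ω sin φ = 2 × 7.29×10⁻⁵ × sin 36° = 8.57×10⁻⁵ s⁻¹
Height gradient: |∂Z/∂n| = 60 m / 497000 m = 1.21×10⁻⁴
On a pressure surface, geostrophic balance gives V_g = (g/f)|∂Z/∂n|:
V_g = 9.81 × 1.21×10⁻⁴ / 8.57×10⁻⁵ = 13.8 m/s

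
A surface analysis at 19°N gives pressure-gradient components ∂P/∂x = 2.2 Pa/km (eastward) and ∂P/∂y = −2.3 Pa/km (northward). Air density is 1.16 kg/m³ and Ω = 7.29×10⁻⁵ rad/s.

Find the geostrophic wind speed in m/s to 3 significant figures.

57.8 m/s

Coriolis parameter at 19°N:
f = 2Ω sin φ = 2 × 7.29×10⁻⁵ × sin 19° = 4.75×10⁻⁵ s⁻¹
Component geostrophic relations (x east, y north):
u_g = −(1/(fρ)) ∂P/∂y,  v_g = (1/(fρ)) ∂P/∂x
u_g = −(−2.3×10⁻³)/(4.75×10⁻⁵ × 1.16) = 41.8 m/s;  v_g = (2.2×10⁻³)/(4.75×10⁻⁵ × 1.16) = 40.0 m/s
|V_g| = √(u_g² + v_g²) = 57.8 m/s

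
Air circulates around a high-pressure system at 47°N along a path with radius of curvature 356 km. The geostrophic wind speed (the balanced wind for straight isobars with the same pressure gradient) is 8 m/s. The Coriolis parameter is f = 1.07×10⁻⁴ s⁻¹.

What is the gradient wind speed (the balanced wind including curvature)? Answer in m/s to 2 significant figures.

Around a high, pressure-gradient force acts outward with centrifugal, so Coriolis balances both:
fV = (1/ρ)|∂P/∂n| + V²/R  →  V² − fR·V + fR·V_g = 0
With fR = 1.07×10⁻⁴ × 356×10³ m = 38.1 m/s:
V = [fR − √((fR)² − 4 fR V_g)]/2 = [38.1 − √(38.1² − 4×38.1×8)]/2 = 11.4 m/s
Supergeostrophic (V > V_g = 8 m/s), as expected around a high.

11 m/s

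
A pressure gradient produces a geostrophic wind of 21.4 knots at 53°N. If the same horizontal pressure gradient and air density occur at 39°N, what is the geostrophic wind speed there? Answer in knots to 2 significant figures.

With the same pressure gradient and density, V_g ∝ 1/f ∝ 1/sin φ.
V₂ = V₁ · sin φ₁ / sin φ₂ = 21.4 × sin 53° / sin 39°
V₂ = 21.4 × 0.7986/0.6293 = 27 knots

27 knots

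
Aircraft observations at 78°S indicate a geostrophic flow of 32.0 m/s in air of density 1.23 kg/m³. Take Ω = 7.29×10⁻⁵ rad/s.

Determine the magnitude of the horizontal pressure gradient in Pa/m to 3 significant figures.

5.61×10⁻³ Pa/m

Coriolis parameter at 78°S:
f = 2Ω sin φ = 2 × 7.29×10⁻⁵ × sin 78° = 1.43×10⁻⁴ s⁻¹
Geostrophic balance rearranged: |∂P/∂n| = f ρ V_g
|∂P/∂n| = 1.43×10⁻⁴ × 1.23 × 32.0 = 5.61×10⁻³ Pa/m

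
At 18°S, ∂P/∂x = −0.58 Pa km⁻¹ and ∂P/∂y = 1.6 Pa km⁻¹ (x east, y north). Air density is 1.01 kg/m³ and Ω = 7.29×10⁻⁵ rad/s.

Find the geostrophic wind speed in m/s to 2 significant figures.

Coriolis parameter at 18°S:
f = 2Ω sin φ = 2 × 7.29×10⁻⁵ × sin 18° = 4.51×10⁻⁵ s⁻¹
In the Southern Hemisphere f is negative: f = −4.51×10⁻⁵ s⁻¹.
Component geostrophic relations (x east, y north):
u_g = −(1/(fρ)) ∂P/∂y,  v_g = (1/(fρ)) ∂P/∂x
u_g = −(1.6×10⁻³)/(−4.51×10⁻⁵ × 1.01) = 35.2 m/s;  v_g = (−0.58×10⁻³)/(−4.51×10⁻⁵ × 1.01) = 12.7 m/s
|V_g| = √(u_g² + v_g²) = 37.4 m/s

37 m/s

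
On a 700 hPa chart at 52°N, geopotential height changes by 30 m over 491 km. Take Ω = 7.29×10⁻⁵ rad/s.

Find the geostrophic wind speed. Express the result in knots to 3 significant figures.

10.1 knots

Coriolis parameter at 52°N:
f = 2Ω sin φ = 2 × 7.29×10⁻⁵ × sin 52° = 1.15×10⁻⁴ s⁻¹
Height gradient: |∂Z/∂n| = 30 m / 491000 m = 6.11×10⁻⁵
On a pressure surface, geostrophic balance gives V_g = (g/f)|∂Z/∂n|:
V_g = 9.81 × 6.11×10⁻⁵ / 1.15×10⁻⁴ = 5.22 m/s
Converting: 5.22 m/s × 1.944 = 10.1 knots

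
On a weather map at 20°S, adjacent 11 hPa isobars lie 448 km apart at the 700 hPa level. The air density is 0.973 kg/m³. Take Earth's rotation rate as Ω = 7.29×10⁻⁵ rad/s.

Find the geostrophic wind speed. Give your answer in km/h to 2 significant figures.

Coriolis parameter at 20°S:
f = 2Ω sin φ = 2 × 7.29×10⁻⁵ × sin 20° = 4.99×10⁻⁵ s⁻¹
Pressure gradient: |∂P/∂n| = 1100 Pa / 448000 m = 2.46×10⁻³ Pa/m
Geostrophic balance (pressure-gradient force = Coriolis force):
V_g = (1/(fρ)) |∂P/∂n| = 2.46×10⁻³ / (4.99×10⁻⁵ × 0.973) = 50.6 m/s
Converting: 50.6 m/s × 3.6 = 180 km/h

180 km/h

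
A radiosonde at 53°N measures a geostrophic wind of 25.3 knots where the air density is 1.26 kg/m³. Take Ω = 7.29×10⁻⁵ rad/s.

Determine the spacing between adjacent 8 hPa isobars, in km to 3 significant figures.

419 km

Coriolis parameter at 53°N:
f = 2Ω sin φ = 2 × 7.29×10⁻⁵ × sin 53° = 1.16×10⁻⁴ s⁻¹
Wind speed in SI: 25.3 knots = 13.0 m/s
Geostrophic balance rearranged: |∂P/∂n| = f ρ V_g
|∂P/∂n| = 1.16×10⁻⁴ × 1.26 × 13.0 = 1.91×10⁻³ Pa/m
Isobar spacing: Δn = ΔP/|∂P/∂n| = 800 Pa / 1.91×10⁻³ Pa/m = 418943 m ≈ 419 km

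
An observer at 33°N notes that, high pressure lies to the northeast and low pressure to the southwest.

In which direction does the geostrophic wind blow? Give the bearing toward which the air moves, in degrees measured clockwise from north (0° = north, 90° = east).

The pressure-gradient force points toward the southwest (bearing 225°).
Geostrophic balance: in the Northern Hemisphere the Coriolis force deflects motion to the right, so the geostrophic wind blows 90° to the right of the pressure-gradient force (low pressure on the left).
Rotating 225° by 90° clockwise gives 315° — the wind blows toward the northwest.

315°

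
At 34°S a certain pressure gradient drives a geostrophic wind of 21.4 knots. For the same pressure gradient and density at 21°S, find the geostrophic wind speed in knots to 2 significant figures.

With the same pressure gradient and density, V_g ∝ 1/f ∝ 1/sin φ.
V₂ = V₁ · sin φ₁ / sin φ₂ = 21.4 × sin 34° / sin 21°
V₂ = 21.4 × 0.5592/0.3584 = 33 knots

33 knots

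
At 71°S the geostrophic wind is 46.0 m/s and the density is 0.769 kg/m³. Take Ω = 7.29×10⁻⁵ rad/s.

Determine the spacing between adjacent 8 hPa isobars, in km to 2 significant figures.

160 km

Coriolis parameter at 71°S:
f = 2Ω sin φ = 2 × 7.29×10⁻⁵ × sin 71° = 1.38×10⁻⁴ s⁻¹
Geostrophic balance rearranged: |∂P/∂n| = f ρ V_g
|∂P/∂n| = 1.38×10⁻⁴ × 0.769 × 46.0 = 4.88×10⁻³ Pa/m
Isobar spacing: Δn = ΔP/|∂P/∂n| = 800 Pa / 4.88×10⁻³ Pa/m = 164051 m ≈ 160 km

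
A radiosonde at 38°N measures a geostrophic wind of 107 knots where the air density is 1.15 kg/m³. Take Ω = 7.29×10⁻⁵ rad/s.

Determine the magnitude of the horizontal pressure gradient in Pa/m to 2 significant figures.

5.7×10⁻³ Pa/m

Coriolis parameter at 38°N:
f = 2Ω sin φ = 2 × 7.29×10⁻⁵ × sin 38° = 8.98×10⁻⁵ s⁻¹
Wind speed in SI: 107 knots = 55.0 m/s
Geostrophic balance rearranged: |∂P/∂n| = f ρ V_g
|∂P/∂n| = 8.98×10⁻⁵ × 1.15 × 55.0 = 5.68×10⁻³ Pa/m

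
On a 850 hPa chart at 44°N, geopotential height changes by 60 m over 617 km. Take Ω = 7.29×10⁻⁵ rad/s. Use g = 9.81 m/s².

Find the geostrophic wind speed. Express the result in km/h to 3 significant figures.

33.9 km/h

Coriolis parameter at 44°N:
f = 2Ω sin φ = 2 × 7.29×10⁻⁵ × sin 44° = 1.01×10⁻⁴ s⁻¹
Height gradient: |∂Z/∂n| = 60 m / 617000 m = 9.72×10⁻⁵
On a pressure surface, geostrophic balance gives V_g = (g/f)|∂Z/∂n|:
V_g = 9.81 × 9.72×10⁻⁵ / 1.01×10⁻⁴ = 9.42 m/s
Converting: 9.42 m/s × 3.6 = 33.9 km/h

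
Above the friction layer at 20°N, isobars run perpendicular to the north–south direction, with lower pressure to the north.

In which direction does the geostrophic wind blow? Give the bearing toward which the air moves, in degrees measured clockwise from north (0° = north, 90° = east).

090°

The pressure-gradient force points toward the north (bearing 000°).
Geostrophic balance: in the Northern Hemisphere the Coriolis force deflects motion to the right, so the geostrophic wind blows 90° to the right of the pressure-gradient force (low pressure on the left).
Rotating 000° by 90° clockwise gives 090° — the wind blows toward the east.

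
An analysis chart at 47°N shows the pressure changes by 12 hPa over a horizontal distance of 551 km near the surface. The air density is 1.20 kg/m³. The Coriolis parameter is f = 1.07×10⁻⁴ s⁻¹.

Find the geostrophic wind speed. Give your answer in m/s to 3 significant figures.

Pressure gradient: |∂P/∂n| = 1200 Pa / 551000 m = 2.18×10⁻³ Pa/m
Geostrophic balance (pressure-gradient force = Coriolis force):
V_g = (1/(fρ)) |∂P/∂n| = 2.18×10⁻³ / (1.07×10⁻⁴ × 1.20) = 17.0 m/s

17.0 m/s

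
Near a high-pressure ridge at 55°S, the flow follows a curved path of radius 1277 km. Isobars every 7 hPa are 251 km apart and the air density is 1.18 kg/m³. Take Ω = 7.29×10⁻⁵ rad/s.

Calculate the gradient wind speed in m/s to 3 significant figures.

Coriolis parameter at 55°S:
f = 2Ω sin φ = 2 × 7.29×10⁻⁵ × sin 55° = 1.19×10⁻⁴ s⁻¹
Pressure gradient: |∂P/∂n| = 700 Pa / 251000 m = 2.79×10⁻³ Pa/m
Geostrophic speed: V_g = |∂P/∂n|/(fρ) = 2.79×10⁻³/(1.19×10⁻⁴ × 1.18) = 19.8 m/s
Around a high, pressure-gradient force acts outward with centrifugal, so Coriolis balances both:
fV = (1/ρ)|∂P/∂n| + V²/R  →  V² − fR·V + fR·V_g = 0
With fR = 1.19×10⁻⁴ × 1277×10³ m = 153 m/s:
V = [fR − √((fR)² − 4 fR V_g)]/2 = [153 − √(153² − 4×153×19.8)]/2 = 23.4 m/s
Supergeostrophic (V > V_g = 19.8 m/s), as expected around a high.

23.4 m/s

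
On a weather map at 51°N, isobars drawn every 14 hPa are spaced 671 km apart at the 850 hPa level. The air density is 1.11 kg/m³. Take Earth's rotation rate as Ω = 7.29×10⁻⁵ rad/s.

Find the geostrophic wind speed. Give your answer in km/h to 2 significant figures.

Coriolis parameter at 51°N:
f = 2Ω sin φ = 2 × 7.29×10⁻⁵ × sin 51° = 1.13×10⁻⁴ s⁻¹
Pressure gradient: |∂P/∂n| = 1400 Pa / 671000 m = 2.09×10⁻³ Pa/m
Geostrophic balance (pressure-gradient force = Coriolis force):
V_g = (1/(fρ)) |∂P/∂n| = 2.09×10⁻³ / (1.13×10⁻⁴ × 1.11) = 16.6 m/s
Converting: 16.6 m/s × 3.6 = 60 km/h

60 km/h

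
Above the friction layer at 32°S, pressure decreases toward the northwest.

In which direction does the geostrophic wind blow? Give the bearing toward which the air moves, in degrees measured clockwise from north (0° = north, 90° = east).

The pressure-gradient force points toward the northwest (bearing 315°).
Geostrophic balance: in the Southern Hemisphere the Coriolis force deflects motion to the left, so the geostrophic wind blows 90° to the left of the pressure-gradient force (low pressure on the right).
Rotating 315° by 90° counterclockwise gives 225° — the wind blows toward the southwest.

225°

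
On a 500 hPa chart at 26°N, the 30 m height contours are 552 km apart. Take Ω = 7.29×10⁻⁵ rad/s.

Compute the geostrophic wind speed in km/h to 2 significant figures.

30 km/h

Coriolis parameter at 26°N:
f = 2Ω sin φ = 2 × 7.29×10⁻⁵ × sin 26° = 6.39×10⁻⁵ s⁻¹
Height gradient: |∂Z/∂n| = 30 m / 552000 m = 5.43×10⁻⁵
On a pressure surface, geostrophic balance gives V_g = (g/f)|∂Z/∂n|:
V_g = 9.81 × 5.43×10⁻⁵ / 6.39×10⁻⁵ = 8.34 m/s
Converting: 8.34 m/s × 3.6 = 30 km/h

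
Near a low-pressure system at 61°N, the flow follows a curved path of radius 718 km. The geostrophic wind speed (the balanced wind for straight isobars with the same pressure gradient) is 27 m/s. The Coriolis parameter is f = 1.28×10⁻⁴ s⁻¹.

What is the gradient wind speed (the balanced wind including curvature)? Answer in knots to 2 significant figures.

42 knots

Around a low, centrifugal force acts outward with Coriolis, so pressure-gradient force balances both:
(1/ρ)|∂P/∂n| = fV + V²/R  →  V² + fR·V − fR·V_g = 0
With fR = 1.28×10⁻⁴ × 718×10³ m = 91.9 m/s:
V = [−fR + √((fR)² + 4 fR V_g)]/2 = [−91.9 + √(91.9² + 4×91.9×27)]/2 = 21.8 m/s
Subgeostrophic (V < V_g = 27 m/s), as expected around a low.
Converting: 21.8 m/s × 1.944 = 42 knots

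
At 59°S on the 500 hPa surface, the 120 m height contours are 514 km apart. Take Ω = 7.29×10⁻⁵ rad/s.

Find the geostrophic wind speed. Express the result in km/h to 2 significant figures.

Coriolis parameter at 59°S:
f = 2Ω sin φ = 2 × 7.29×10⁻⁵ × sin 59° = 1.25×10⁻⁴ s⁻¹
Height gradient: |∂Z/∂n| = 120 m / 514000 m = 2.33×10⁻⁴
On a pressure surface, geostrophic balance gives V_g = (g/f)|∂Z/∂n|:
V_g = 9.81 × 2.33×10⁻⁴ / 1.25×10⁻⁴ = 18.3 m/s
Converting: 18.3 m/s × 3.6 = 66 km/h

66 km/h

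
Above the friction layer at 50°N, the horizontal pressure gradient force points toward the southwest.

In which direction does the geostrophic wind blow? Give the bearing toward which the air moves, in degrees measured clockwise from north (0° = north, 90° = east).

315°

The pressure-gradient force points toward the southwest (bearing 225°).
Geostrophic balance: in the Northern Hemisphere the Coriolis force deflects motion to the right, so the geostrophic wind blows 90° to the right of the pressure-gradient force (low pressure on the left).
Rotating 225° by 90° clockwise gives 315° — the wind blows toward the northwest.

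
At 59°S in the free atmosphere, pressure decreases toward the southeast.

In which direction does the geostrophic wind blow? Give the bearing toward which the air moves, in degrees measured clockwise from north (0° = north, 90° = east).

045°

The pressure-gradient force points toward the southeast (bearing 135°).
Geostrophic balance: in the Southern Hemisphere the Coriolis force deflects motion to the left, so the geostrophic wind blows 90° to the left of the pressure-gradient force (low pressure on the right).
Rotating 135° by 90° counterclockwise gives 045° — the wind blows toward the northeast.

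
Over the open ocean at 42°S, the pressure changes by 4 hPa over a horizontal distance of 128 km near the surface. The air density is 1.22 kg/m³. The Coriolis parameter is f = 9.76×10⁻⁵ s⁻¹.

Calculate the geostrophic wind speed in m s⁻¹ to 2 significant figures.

26 m s⁻¹

Pressure gradient: |∂P/∂n| = 400 Pa / 128000 m = 3.12×10⁻³ Pa/m
Geostrophic balance (pressure-gradient force = Coriolis force):
V_g = (1/(fρ)) |∂P/∂n| = 3.12×10⁻³ / (9.76×10⁻⁵ × 1.22) = 26.2 m/s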